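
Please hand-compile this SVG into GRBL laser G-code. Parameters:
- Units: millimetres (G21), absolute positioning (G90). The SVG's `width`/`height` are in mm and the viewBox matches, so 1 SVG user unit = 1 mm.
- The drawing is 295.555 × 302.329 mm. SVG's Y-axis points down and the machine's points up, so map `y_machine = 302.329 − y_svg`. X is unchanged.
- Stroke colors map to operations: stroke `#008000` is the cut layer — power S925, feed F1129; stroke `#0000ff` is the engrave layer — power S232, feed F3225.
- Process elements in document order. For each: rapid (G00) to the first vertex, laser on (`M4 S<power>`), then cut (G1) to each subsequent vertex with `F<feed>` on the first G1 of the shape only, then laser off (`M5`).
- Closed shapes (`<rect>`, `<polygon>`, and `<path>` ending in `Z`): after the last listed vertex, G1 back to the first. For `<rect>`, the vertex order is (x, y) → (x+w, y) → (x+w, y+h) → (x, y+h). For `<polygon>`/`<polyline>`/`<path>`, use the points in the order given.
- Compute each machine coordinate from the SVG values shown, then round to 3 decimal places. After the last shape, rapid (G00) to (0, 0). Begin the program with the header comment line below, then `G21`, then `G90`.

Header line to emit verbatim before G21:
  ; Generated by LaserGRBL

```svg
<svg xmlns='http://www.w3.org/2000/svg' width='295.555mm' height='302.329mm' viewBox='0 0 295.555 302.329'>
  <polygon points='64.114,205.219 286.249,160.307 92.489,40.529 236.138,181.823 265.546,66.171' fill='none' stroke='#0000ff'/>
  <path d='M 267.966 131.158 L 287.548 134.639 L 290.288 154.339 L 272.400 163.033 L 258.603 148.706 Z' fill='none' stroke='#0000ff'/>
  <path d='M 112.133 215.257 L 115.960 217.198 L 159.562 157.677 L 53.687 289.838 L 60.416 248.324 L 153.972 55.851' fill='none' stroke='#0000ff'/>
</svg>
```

viewBox `0 0 295.555 302.329` with mm width/height → 1 unit = 1 mm. Flip: y_m = 302.329 − y_svg.

**Shape 1** — `<polygon>` closed polygon, stroke `#0000ff` → engrave (S232, F3225). Machine vertices: (64.114,97.110) → (286.249,142.022) → (92.489,261.800) → (236.138,120.506) → (265.546,236.158) → (64.114,97.110). Closed: final G1 returns to the first vertex.

**Shape 2** — `<path>` regular polygon, stroke `#0000ff` → engrave (S232, F3225). Machine vertices: (267.966,171.171) → (287.548,167.690) → (290.288,147.990) → (272.400,139.296) → (258.603,153.623) → (267.966,171.171). Closed: final G1 returns to the first vertex.

**Shape 3** — `<path>` open polyline, stroke `#0000ff` → engrave (S232, F3225). Machine vertices: (112.133,87.072) → (115.960,85.131) → (159.562,144.652) → (53.687,12.491) → (60.416,54.005) → (153.972,246.478). Open path.

; Generated by LaserGRBL
G21
G90
G00 X64.114 Y97.110
M4 S232
G1 X286.249 Y142.022 F3225
G1 X92.489 Y261.800
G1 X236.138 Y120.506
G1 X265.546 Y236.158
G1 X64.114 Y97.110
M5
G00 X267.966 Y171.171
M4 S232
G1 X287.548 Y167.690 F3225
G1 X290.288 Y147.990
G1 X272.400 Y139.296
G1 X258.603 Y153.623
G1 X267.966 Y171.171
M5
G00 X112.133 Y87.072
M4 S232
G1 X115.960 Y85.131 F3225
G1 X159.562 Y144.652
G1 X53.687 Y12.491
G1 X60.416 Y54.005
G1 X153.972 Y246.478
M5
G00 X0.000 Y0.000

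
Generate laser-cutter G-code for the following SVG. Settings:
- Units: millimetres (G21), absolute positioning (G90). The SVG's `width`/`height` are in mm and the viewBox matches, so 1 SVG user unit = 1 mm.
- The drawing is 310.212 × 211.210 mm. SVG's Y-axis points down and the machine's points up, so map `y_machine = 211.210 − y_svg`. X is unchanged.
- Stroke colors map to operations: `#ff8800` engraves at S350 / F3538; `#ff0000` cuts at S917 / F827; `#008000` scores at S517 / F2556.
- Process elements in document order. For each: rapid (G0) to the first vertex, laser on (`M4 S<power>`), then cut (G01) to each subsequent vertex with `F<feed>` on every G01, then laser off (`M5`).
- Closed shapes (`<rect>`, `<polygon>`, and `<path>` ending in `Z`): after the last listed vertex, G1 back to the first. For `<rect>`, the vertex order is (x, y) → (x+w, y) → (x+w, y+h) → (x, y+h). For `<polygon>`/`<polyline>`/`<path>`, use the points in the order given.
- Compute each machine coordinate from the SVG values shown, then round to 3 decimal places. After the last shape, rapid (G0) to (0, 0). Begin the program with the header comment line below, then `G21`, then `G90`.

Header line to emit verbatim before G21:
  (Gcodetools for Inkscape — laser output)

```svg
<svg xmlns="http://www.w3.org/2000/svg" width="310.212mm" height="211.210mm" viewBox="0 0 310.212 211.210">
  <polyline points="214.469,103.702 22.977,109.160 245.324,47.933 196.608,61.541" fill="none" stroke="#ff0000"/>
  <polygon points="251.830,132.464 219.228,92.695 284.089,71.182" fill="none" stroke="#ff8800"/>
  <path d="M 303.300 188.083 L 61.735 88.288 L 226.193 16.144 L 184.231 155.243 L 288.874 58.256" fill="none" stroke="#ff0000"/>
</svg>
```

(Gcodetools for Inkscape — laser output)
G21
G90
G0 X214.469 Y107.508
M4 S917
G01 X22.977 Y102.050 F827
G01 X245.324 Y163.277 F827
G01 X196.608 Y149.669 F827
M5
G0 X251.830 Y78.746
M4 S350
G01 X219.228 Y118.515 F3538
G01 X284.089 Y140.028 F3538
G01 X251.830 Y78.746 F3538
M5
G0 X303.300 Y23.127
M4 S917
G01 X61.735 Y122.922 F827
G01 X226.193 Y195.066 F827
G01 X184.231 Y55.967 F827
G01 X288.874 Y152.954 F827
M5
G0 X0.000 Y0.000

viewBox `0 0 310.212 211.210` with mm width/height → 1 unit = 1 mm. Flip: y_m = 211.210 − y_svg.

**Shape 1** — `<polyline>` open polyline, stroke `#ff0000` → cut (S917, F827). Machine vertices: (214.469,107.508) → (22.977,102.050) → (245.324,163.277) → (196.608,149.669). Open path.

**Shape 2** — `<polygon>` closed polygon, stroke `#ff8800` → engrave (S350, F3538). Machine vertices: (251.830,78.746) → (219.228,118.515) → (284.089,140.028) → (251.830,78.746). Closed: final G1 returns to the first vertex.

**Shape 3** — `<path>` open polyline, stroke `#ff0000` → cut (S917, F827). Machine vertices: (303.300,23.127) → (61.735,122.922) → (226.193,195.066) → (184.231,55.967) → (288.874,152.954). Open path.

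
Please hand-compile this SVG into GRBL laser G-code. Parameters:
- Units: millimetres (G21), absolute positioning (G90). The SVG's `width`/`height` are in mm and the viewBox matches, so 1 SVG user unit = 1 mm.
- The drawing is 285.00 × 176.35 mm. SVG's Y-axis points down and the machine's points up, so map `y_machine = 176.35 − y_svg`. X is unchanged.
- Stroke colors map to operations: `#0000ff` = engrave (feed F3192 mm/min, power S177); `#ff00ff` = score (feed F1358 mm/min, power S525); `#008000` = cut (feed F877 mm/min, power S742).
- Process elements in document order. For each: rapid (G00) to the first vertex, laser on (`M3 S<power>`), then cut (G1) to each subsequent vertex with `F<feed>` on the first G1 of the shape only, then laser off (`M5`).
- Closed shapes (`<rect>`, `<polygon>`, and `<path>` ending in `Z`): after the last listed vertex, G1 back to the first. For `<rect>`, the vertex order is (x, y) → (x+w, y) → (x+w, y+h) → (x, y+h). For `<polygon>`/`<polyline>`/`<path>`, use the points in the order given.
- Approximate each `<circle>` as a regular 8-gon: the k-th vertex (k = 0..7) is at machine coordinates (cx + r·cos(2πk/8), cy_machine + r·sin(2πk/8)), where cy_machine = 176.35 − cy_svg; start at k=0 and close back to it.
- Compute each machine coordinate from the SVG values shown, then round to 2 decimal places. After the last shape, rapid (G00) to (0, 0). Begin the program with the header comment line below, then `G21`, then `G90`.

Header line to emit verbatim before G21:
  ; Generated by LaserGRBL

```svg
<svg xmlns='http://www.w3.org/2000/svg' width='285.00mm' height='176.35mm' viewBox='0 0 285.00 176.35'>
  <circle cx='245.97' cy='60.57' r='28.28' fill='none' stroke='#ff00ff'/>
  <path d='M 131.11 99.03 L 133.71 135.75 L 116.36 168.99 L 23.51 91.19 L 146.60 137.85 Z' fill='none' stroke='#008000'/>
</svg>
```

1 u = 1 mm; y_m = 176.35 − y.

[1] `<circle>` circle, #ff00ff→score S525 F1358: (274.25,115.78) → (265.97,135.78) → (245.97,144.06) → (225.97,135.78) → (217.69,115.78) → (225.97,95.78) → (245.97,87.50) → (265.97,95.78) → (274.25,115.78) (closed)

[2] `<path>` closed polygon, #008000→cut S742 F877: (131.11,77.32) → (133.71,40.60) → (116.36,7.36) → (23.51,85.16) → (146.60,38.50) → (131.11,77.32) (closed)

; Generated by LaserGRBL
G21
G90
G00 X274.25 Y115.78
M3 S525
G1 X265.97 Y135.78 F1358
G1 X245.97 Y144.06
G1 X225.97 Y135.78
G1 X217.69 Y115.78
G1 X225.97 Y95.78
G1 X245.97 Y87.50
G1 X265.97 Y95.78
G1 X274.25 Y115.78
M5
G00 X131.11 Y77.32
M3 S742
G1 X133.71 Y40.60 F877
G1 X116.36 Y7.36
G1 X23.51 Y85.16
G1 X146.60 Y38.50
G1 X131.11 Y77.32
M5
G00 X0.00 Y0.00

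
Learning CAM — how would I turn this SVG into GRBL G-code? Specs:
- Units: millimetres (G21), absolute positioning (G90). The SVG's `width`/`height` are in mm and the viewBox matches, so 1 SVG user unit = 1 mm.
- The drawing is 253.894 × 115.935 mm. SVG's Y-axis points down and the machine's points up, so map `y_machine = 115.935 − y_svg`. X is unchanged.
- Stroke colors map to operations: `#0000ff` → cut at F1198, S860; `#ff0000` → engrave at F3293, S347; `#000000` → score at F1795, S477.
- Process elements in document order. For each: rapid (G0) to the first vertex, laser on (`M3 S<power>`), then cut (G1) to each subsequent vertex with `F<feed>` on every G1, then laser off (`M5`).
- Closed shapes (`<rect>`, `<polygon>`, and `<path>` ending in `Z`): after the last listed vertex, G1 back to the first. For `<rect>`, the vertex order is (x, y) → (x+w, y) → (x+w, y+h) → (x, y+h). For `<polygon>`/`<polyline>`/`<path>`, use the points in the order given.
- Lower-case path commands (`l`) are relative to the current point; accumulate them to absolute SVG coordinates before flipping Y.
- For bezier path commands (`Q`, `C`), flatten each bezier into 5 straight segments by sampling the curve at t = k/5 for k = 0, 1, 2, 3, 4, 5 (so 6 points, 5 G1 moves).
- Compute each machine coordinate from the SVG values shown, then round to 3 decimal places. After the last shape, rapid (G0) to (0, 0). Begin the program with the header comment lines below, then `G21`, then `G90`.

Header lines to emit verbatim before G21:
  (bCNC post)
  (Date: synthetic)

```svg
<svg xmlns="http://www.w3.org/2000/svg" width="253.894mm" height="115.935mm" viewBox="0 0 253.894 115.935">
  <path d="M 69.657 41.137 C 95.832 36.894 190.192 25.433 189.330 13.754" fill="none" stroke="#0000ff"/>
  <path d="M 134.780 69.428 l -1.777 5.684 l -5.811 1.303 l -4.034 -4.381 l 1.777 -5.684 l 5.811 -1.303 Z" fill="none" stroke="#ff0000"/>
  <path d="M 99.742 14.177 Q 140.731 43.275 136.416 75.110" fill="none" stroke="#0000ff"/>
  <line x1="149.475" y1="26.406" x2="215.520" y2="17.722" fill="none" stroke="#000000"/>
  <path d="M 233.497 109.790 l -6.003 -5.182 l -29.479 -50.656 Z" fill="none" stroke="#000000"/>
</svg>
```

(bCNC post)
(Date: synthetic)
G21
G90
G0 X69.657 Y74.798
M3 S860
G1 X92.237 Y78.154 F1198
G1 X123.338 Y82.906 F1198
G1 X155.116 Y88.719 F1198
G1 X179.728 Y95.256 F1198
G1 X189.330 Y102.181 F1198
M5
G0 X134.780 Y46.507
M3 S347
G1 X133.003 Y40.823 F3293
G1 X127.192 Y39.520 F3293
G1 X123.158 Y43.901 F3293
G1 X124.935 Y49.585 F3293
G1 X130.746 Y50.888 F3293
G1 X134.780 Y46.507 F3293
M5
G0 X99.742 Y101.758
M3 S860
G1 X114.325 Y90.009 F1198
G1 X125.285 Y78.042 F1198
G1 X132.619 Y65.855 F1198
G1 X136.330 Y53.450 F1198
G1 X136.416 Y40.825 F1198
M5
G0 X149.475 Y89.529
M3 S477
G1 X215.520 Y98.213 F1795
M5
G0 X233.497 Y6.145
M3 S477
G1 X227.494 Y11.327 F1795
G1 X198.015 Y61.983 F1795
G1 X233.497 Y6.145 F1795
M5
G0 X0.000 Y0.000

1 u = 1 mm; y_m = 115.935 − y.

[1] `<path>` cubic bezier, #0000ff→cut S860 F1198: (69.657,74.798) → (92.237,78.154) → (123.338,82.906) → (155.116,88.719) → (179.728,95.256) → (189.330,102.181)

[2] `<path>` regular polygon, #ff0000→engrave S347 F3293: (134.780,46.507) → (133.003,40.823) → (127.192,39.520) → (123.158,43.901) → (124.935,49.585) → (130.746,50.888) → (134.780,46.507) (closed)

[3] `<path>` quadratic bezier, #0000ff→cut S860 F1198: (99.742,101.758) → (114.325,90.009) → (125.285,78.042) → (132.619,65.855) → (136.330,53.450) → (136.416,40.825)

[4] `<line>` line segment, #000000→score S477 F1795: (149.475,89.529) → (215.520,98.213)

[5] `<path>` closed polygon, #000000→score S477 F1795: (233.497,6.145) → (227.494,11.327) → (198.015,61.983) → (233.497,6.145) (closed)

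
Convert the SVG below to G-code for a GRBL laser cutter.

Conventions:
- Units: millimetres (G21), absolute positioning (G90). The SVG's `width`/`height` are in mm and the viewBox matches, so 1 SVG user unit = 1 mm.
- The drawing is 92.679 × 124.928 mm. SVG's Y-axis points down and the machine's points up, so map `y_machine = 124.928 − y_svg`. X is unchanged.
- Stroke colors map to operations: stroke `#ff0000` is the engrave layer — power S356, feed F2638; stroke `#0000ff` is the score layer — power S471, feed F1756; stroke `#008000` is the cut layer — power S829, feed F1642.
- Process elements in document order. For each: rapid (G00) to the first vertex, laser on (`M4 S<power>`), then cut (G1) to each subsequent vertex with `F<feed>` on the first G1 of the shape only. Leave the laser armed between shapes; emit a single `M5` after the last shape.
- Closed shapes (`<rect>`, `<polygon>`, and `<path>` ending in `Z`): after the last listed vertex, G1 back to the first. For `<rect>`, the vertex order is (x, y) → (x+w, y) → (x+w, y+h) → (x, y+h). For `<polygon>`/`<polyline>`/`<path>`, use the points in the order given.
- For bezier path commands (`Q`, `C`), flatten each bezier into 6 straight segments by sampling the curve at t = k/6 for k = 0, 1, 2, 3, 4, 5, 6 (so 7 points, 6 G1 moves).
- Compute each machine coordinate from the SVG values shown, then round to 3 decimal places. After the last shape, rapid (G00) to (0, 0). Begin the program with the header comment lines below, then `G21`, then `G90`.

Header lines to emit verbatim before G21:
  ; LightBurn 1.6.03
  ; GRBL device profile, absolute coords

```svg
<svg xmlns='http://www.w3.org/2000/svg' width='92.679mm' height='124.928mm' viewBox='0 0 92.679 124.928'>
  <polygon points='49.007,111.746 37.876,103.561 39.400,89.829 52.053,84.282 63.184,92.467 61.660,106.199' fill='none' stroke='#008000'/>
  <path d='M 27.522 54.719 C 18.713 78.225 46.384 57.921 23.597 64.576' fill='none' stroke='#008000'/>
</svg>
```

Since the viewBox matches the mm dimensions, user units are millimetres directly. The only transform is the Y-flip y_m = 124.928 − y_svg.

Shape 1 is a regular polygon drawn with `<polygon>`. Its stroke #008000 means cut at S829, F1642. After flipping Y the toolpath is (49.007,13.182) → (37.876,21.367) → (39.400,35.099) → (52.053,40.646) → (63.184,32.461) → (61.660,18.729) → (49.007,13.182), returning to the start.

Shape 2 is a cubic bezier drawn with `<path>`. Its stroke #008000 means cut at S829, F1642. After flipping Y the toolpath is (27.522,70.209) → (25.755,61.779) → (27.653,58.685) → (30.801,58.961) → (32.785,60.642) → (31.188,61.761) → (23.597,60.352).

; LightBurn 1.6.03
; GRBL device profile, absolute coords
G21
G90
G00 X49.007 Y13.182
M4 S829
G1 X37.876 Y21.367 F1642
G1 X39.400 Y35.099
G1 X52.053 Y40.646
G1 X63.184 Y32.461
G1 X61.660 Y18.729
G1 X49.007 Y13.182
G00 X27.522 Y70.209
M4 S829
G1 X25.755 Y61.779 F1642
G1 X27.653 Y58.685
G1 X30.801 Y58.961
G1 X32.785 Y60.642
G1 X31.188 Y61.761
G1 X23.597 Y60.352
M5
G00 X0.000 Y0.000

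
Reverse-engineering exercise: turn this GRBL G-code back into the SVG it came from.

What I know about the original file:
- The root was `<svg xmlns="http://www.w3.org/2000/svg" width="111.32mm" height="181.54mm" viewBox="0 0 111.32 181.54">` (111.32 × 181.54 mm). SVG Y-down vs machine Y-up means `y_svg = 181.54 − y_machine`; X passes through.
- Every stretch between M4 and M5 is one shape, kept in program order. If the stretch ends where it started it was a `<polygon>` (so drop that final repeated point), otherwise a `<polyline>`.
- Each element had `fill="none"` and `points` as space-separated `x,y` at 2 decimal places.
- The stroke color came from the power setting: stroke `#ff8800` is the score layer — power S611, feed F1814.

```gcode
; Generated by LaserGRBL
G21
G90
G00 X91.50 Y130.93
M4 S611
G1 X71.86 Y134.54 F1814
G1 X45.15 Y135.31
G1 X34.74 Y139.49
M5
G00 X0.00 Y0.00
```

<svg xmlns="http://www.w3.org/2000/svg" width="111.32mm" height="181.54mm" viewBox="0 0 111.32 181.54">
  <polyline points="91.50,50.61 71.86,47.00 45.15,46.23 34.74,42.05" fill="none" stroke="#ff8800"/>
</svg>

Machine Y-up, SVG Y-down with viewBox height 181.54, so y_svg = 181.54 − y_machine; X carries over. Every run uses S611, so all elements get stroke `#ff8800` (score).

Run 1: The run is open, so emit a `<polyline>` with points (Y-flipped): 91.50,50.61 71.86,47.00 45.15,46.23 34.74,42.05.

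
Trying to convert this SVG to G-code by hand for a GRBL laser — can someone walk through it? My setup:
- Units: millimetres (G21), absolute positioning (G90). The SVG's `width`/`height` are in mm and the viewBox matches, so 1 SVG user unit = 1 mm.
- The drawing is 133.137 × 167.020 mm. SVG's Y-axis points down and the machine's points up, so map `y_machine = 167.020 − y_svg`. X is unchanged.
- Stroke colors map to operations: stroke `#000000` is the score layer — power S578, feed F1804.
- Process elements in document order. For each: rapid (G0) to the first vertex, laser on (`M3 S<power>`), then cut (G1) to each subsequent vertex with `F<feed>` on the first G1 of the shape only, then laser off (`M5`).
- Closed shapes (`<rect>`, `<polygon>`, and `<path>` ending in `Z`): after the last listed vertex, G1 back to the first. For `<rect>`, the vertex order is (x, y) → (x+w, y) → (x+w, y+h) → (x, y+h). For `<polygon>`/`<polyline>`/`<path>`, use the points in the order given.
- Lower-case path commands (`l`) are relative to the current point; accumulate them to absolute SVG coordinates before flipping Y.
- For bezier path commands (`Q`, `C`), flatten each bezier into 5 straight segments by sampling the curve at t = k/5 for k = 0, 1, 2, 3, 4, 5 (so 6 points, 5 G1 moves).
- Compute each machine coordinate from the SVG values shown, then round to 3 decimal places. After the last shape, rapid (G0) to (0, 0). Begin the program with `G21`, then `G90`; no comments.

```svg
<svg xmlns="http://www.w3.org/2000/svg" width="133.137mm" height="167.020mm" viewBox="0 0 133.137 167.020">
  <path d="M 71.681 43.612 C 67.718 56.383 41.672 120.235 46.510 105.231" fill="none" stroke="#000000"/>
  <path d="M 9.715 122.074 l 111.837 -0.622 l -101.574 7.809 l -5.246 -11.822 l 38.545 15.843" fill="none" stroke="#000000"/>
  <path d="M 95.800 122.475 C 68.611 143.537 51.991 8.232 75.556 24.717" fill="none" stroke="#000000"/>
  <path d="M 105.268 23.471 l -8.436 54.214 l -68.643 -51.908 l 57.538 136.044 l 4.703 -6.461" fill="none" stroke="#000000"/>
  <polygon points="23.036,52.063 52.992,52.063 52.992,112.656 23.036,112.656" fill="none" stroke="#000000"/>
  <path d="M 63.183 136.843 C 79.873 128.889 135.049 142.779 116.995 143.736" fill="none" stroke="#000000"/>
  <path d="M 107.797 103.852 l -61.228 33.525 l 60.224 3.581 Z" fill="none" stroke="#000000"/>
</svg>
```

G21
G90
G0 X71.681 Y123.408
M3 S578
G1 X67.077 Y110.655 F1804
G1 X59.715 Y91.880
G1 X52.139 Y73.319
G1 X46.890 Y61.210
G1 X46.510 Y61.789
M5
G0 X9.715 Y44.946
M3 S578
G1 X121.552 Y45.568 F1804
G1 X19.978 Y37.759
G1 X14.732 Y49.581
G1 X53.277 Y33.738
M5
G0 X95.800 Y44.545
M3 S578
G1 X80.992 Y48.207 F1804
G1 X70.142 Y74.605
G1 X64.671 Y108.948
G1 X66.002 Y136.444
G1 X75.556 Y142.303
M5
G0 X105.268 Y143.549
M3 S578
G1 X96.832 Y89.335 F1804
G1 X28.189 Y141.243
G1 X85.727 Y5.199
G1 X90.430 Y11.660
M5
G0 X23.036 Y114.957
M3 S578
G1 X52.992 Y114.957 F1804
G1 X52.992 Y54.364
G1 X23.036 Y54.364
G1 X23.036 Y114.957
M5
G0 X63.183 Y30.177
M3 S578
G1 X76.922 Y32.606 F1804
G1 X94.534 Y31.462
G1 X110.659 Y28.415
G1 X119.934 Y25.132
G1 X116.995 Y23.284
M5
G0 X107.797 Y63.168
M3 S578
G1 X46.569 Y29.643 F1804
G1 X106.793 Y26.062
G1 X107.797 Y63.168
M5
G0 X0.000 Y0.000

Since the viewBox matches the mm dimensions, user units are millimetres directly. The only transform is the Y-flip y_m = 167.020 − y_svg.

Shape 1 is a cubic bezier drawn with `<path>`. Its stroke #000000 means score at S578, F1804. After flipping Y the toolpath is (71.681,123.408) → (67.077,110.655) → (59.715,91.880) → (52.139,73.319) → (46.890,61.210) → (46.510,61.789).

Shape 2 is a open polyline drawn with `<path>`. Its stroke #000000 means score at S578, F1804. After flipping Y the toolpath is (9.715,44.946) → (121.552,45.568) → (19.978,37.759) → (14.732,49.581) → (53.277,33.738).

Shape 3 is a cubic bezier drawn with `<path>`. Its stroke #000000 means score at S578, F1804. After flipping Y the toolpath is (95.800,44.545) → (80.992,48.207) → (70.142,74.605) → (64.671,108.948) → (66.002,136.444) → (75.556,142.303).

Shape 4 is a open polyline drawn with `<path>`. Its stroke #000000 means score at S578, F1804. After flipping Y the toolpath is (105.268,143.549) → (96.832,89.335) → (28.189,141.243) → (85.727,5.199) → (90.430,11.660).

Shape 5 is a rectangle drawn with `<polygon>`. Its stroke #000000 means score at S578, F1804. After flipping Y the toolpath is (23.036,114.957) → (52.992,114.957) → (52.992,54.364) → (23.036,54.364) → (23.036,114.957), returning to the start.

Shape 6 is a cubic bezier drawn with `<path>`. Its stroke #000000 means score at S578, F1804. After flipping Y the toolpath is (63.183,30.177) → (76.922,32.606) → (94.534,31.462) → (110.659,28.415) → (119.934,25.132) → (116.995,23.284).

Shape 7 is a closed polygon drawn with `<path>`. Its stroke #000000 means score at S578, F1804. After flipping Y the toolpath is (107.797,63.168) → (46.569,29.643) → (106.793,26.062) → (107.797,63.168), returning to the start.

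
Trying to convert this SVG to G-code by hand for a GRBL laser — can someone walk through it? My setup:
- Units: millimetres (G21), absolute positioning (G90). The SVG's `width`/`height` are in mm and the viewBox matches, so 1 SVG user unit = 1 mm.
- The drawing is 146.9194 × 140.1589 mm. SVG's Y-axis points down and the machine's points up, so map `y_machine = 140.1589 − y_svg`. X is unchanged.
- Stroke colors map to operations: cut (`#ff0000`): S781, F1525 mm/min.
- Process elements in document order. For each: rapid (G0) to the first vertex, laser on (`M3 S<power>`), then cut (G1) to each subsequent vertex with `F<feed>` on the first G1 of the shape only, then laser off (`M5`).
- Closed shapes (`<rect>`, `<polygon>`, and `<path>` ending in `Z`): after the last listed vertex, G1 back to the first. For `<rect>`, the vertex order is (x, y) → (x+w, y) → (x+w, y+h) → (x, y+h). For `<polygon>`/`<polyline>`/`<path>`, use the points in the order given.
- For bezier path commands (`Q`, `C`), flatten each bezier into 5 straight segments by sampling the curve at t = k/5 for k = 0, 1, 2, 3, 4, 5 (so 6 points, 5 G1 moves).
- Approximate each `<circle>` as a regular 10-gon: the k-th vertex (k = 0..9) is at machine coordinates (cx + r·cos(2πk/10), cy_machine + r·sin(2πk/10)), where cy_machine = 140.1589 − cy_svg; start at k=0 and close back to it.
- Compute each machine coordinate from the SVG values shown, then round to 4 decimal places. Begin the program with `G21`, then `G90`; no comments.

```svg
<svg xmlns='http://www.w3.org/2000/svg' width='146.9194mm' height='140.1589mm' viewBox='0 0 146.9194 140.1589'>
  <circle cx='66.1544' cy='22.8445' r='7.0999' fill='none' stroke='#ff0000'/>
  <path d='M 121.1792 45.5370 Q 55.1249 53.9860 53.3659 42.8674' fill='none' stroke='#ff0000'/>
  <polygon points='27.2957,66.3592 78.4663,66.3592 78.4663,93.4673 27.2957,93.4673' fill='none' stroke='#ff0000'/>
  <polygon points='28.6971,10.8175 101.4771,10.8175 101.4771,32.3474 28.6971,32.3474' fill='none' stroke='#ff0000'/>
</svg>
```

G21
G90
G0 X73.2543 Y117.3144
M3 S781
G1 X71.8983 Y121.4876 F1525
G1 X68.3484 Y124.0668
G1 X63.9604 Y124.0668
G1 X60.4105 Y121.4876
G1 X59.0545 Y117.3144
G1 X60.4105 Y113.1412
G1 X63.9604 Y110.5620
G1 X68.3484 Y110.5620
G1 X71.8983 Y113.1412
G1 X73.2543 Y117.3144
M5
G0 X121.1792 Y94.6219
M3 S781
G1 X97.3293 Y92.0250 F1525
G1 X78.6230 Y90.9935
G1 X65.0603 Y91.5274
G1 X56.6413 Y93.6268
G1 X53.3659 Y97.2915
M5
G0 X27.2957 Y73.7997
M3 S781
G1 X78.4663 Y73.7997 F1525
G1 X78.4663 Y46.6916
G1 X27.2957 Y46.6916
G1 X27.2957 Y73.7997
M5
G0 X28.6971 Y129.3414
M3 S781
G1 X101.4771 Y129.3414 F1525
G1 X101.4771 Y107.8115
G1 X28.6971 Y107.8115
G1 X28.6971 Y129.3414
M5

viewBox `0 0 146.9194 140.1589` with mm width/height → 1 unit = 1 mm. Flip: y_m = 140.1589 − y_svg.

**Shape 1** — `<circle>` circle, stroke `#ff0000` → cut (S781, F1525). Machine vertices: (73.2543,117.3144) → (71.8983,121.4876) → (68.3484,124.0668) → (63.9604,124.0668) → (60.4105,121.4876) → (59.0545,117.3144) → (60.4105,113.1412) → (63.9604,110.5620) → (68.3484,110.5620) → (71.8983,113.1412) → (73.2543,117.3144). Closed: final G1 returns to the first vertex.

**Shape 2** — `<path>` quadratic bezier, stroke `#ff0000` → cut (S781, F1525). Control points (SVG): P0=(121.1792,45.5370), P1=(55.1249,53.9860), P2=(53.3659,42.8674); sampled at t=k/5. Machine vertices: (121.1792,94.6219) → (97.3293,92.0250) → (78.6230,90.9935) → (65.0603,91.5274) → (56.6413,93.6268) → (53.3659,97.2915). Open path.

**Shape 3** — `<polygon>` rectangle, stroke `#ff0000` → cut (S781, F1525). Machine vertices: (27.2957,73.7997) → (78.4663,73.7997) → (78.4663,46.6916) → (27.2957,46.6916) → (27.2957,73.7997). Closed: final G1 returns to the first vertex.

**Shape 4** — `<polygon>` rectangle, stroke `#ff0000` → cut (S781, F1525). Machine vertices: (28.6971,129.3414) → (101.4771,129.3414) → (101.4771,107.8115) → (28.6971,107.8115) → (28.6971,129.3414). Closed: final G1 returns to the first vertex.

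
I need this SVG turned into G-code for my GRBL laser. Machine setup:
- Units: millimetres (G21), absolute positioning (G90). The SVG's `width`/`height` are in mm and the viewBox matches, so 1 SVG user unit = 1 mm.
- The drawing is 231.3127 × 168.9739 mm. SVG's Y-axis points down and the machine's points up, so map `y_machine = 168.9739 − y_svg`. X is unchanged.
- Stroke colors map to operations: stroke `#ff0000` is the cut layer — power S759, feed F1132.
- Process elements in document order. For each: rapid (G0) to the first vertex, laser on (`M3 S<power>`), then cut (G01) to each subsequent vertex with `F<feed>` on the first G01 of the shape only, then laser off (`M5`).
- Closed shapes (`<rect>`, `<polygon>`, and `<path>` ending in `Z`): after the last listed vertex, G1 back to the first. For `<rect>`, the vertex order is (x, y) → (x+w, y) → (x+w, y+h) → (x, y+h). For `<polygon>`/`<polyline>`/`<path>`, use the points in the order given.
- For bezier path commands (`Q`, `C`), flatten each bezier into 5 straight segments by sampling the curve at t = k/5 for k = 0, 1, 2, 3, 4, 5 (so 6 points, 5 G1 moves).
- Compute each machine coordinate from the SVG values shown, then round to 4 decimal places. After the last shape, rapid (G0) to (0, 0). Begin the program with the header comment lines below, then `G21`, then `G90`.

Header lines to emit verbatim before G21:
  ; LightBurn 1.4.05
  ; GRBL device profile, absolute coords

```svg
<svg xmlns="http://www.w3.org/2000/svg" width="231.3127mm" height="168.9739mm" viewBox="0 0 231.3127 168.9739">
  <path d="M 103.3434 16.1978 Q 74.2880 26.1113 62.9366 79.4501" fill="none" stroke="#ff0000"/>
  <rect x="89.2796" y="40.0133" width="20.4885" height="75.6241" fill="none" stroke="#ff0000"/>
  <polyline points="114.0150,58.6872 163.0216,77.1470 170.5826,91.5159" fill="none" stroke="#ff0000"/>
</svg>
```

; LightBurn 1.4.05
; GRBL device profile, absolute coords
G21
G90
G0 X103.3434 Y152.7761
M3 S759
G01 X92.4294 Y147.0737 F1132
G01 X82.9317 Y137.8973
G01 X74.8504 Y125.2468
G01 X68.1853 Y109.1223
G01 X62.9366 Y89.5238
M5
G0 X89.2796 Y128.9606
M3 S759
G01 X109.7681 Y128.9606 F1132
G01 X109.7681 Y53.3365
G01 X89.2796 Y53.3365
G01 X89.2796 Y128.9606
M5
G0 X114.0150 Y110.2867
M3 S759
G01 X163.0216 Y91.8269 F1132
G01 X170.5826 Y77.4580
M5
G0 X0.0000 Y0.0000

1 u = 1 mm; y_m = 168.9739 − y.

[1] `<path>` quadratic bezier, #ff0000→cut S759 F1132: (103.3434,152.7761) → (92.4294,147.0737) → (82.9317,137.8973) → (74.8504,125.2468) → (68.1853,109.1223) → (62.9366,89.5238)

[2] `<rect>` rectangle, #ff0000→cut S759 F1132: (89.2796,128.9606) → (109.7681,128.9606) → (109.7681,53.3365) → (89.2796,53.3365) → (89.2796,128.9606) (closed)

[3] `<polyline>` open polyline, #ff0000→cut S759 F1132: (114.0150,110.2867) → (163.0216,91.8269) → (170.5826,77.4580)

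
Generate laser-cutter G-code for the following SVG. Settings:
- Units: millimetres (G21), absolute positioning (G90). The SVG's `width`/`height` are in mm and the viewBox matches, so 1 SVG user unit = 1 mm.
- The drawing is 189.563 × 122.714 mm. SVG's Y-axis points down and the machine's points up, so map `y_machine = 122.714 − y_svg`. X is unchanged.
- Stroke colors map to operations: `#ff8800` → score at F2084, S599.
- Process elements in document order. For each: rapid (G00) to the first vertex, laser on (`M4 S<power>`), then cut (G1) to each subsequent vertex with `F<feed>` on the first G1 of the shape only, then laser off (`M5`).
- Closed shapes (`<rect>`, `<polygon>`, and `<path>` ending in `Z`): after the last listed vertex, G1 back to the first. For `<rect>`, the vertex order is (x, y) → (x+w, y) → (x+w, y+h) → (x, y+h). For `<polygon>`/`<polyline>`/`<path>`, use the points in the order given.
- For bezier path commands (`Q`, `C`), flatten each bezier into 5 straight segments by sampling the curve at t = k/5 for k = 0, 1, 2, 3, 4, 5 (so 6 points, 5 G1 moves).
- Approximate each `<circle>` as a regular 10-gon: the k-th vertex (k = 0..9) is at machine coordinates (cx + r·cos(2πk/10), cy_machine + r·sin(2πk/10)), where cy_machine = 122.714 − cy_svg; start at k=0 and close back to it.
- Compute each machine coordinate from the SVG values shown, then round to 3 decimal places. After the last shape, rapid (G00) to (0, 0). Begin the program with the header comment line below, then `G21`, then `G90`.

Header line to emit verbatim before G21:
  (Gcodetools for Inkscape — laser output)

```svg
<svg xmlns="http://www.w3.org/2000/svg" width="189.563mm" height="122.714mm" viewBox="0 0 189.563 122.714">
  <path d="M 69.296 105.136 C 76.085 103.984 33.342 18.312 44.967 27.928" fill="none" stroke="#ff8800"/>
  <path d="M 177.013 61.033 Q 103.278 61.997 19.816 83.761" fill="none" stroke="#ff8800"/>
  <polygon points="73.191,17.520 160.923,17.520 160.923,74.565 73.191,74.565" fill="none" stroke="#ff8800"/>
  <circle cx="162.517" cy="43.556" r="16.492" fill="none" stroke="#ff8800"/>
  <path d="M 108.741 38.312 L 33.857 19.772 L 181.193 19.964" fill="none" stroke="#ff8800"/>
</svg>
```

(Gcodetools for Inkscape — laser output)
G21
G90
G00 X69.296 Y17.578
M4 S599
G1 X68.257 Y26.973 F2084
G1 X60.317 Y48.022
G1 X50.464 Y72.095
G1 X43.685 Y90.560
G1 X44.967 Y94.786
M5
G00 X177.013 Y61.681
M4 S599
G1 X147.130 Y60.463 F2084
G1 X116.469 Y57.582
G1 X85.029 Y53.036
G1 X52.812 Y46.827
G1 X19.816 Y38.953
M5
G00 X73.191 Y105.194
M4 S599
G1 X160.923 Y105.194 F2084
G1 X160.923 Y48.149
G1 X73.191 Y48.149
G1 X73.191 Y105.194
M5
G00 X179.009 Y79.158
M4 S599
G1 X175.859 Y88.852 F2084
G1 X167.613 Y94.843
G1 X157.421 Y94.843
G1 X149.175 Y88.852
G1 X146.025 Y79.158
G1 X149.175 Y69.464
G1 X157.421 Y63.473
G1 X167.613 Y63.473
G1 X175.859 Y69.464
G1 X179.009 Y79.158
M5
G00 X108.741 Y84.402
M4 S599
G1 X33.857 Y102.942 F2084
G1 X181.193 Y102.750
M5
G00 X0.000 Y0.000

Since the viewBox matches the mm dimensions, user units are millimetres directly. The only transform is the Y-flip y_m = 122.714 − y_svg.

Shape 1 is a cubic bezier drawn with `<path>`. Its stroke #ff8800 means score at S599, F2084. After flipping Y the toolpath is (69.296,17.578) → (68.257,26.973) → (60.317,48.022) → (50.464,72.095) → (43.685,90.560) → (44.967,94.786).

Shape 2 is a quadratic bezier drawn with `<path>`. Its stroke #ff8800 means score at S599, F2084. After flipping Y the toolpath is (177.013,61.681) → (147.130,60.463) → (116.469,57.582) → (85.029,53.036) → (52.812,46.827) → (19.816,38.953).

Shape 3 is a rectangle drawn with `<polygon>`. Its stroke #ff8800 means score at S599, F2084. After flipping Y the toolpath is (73.191,105.194) → (160.923,105.194) → (160.923,48.149) → (73.191,48.149) → (73.191,105.194), returning to the start.

Shape 4 is a circle drawn with `<circle>`. Its stroke #ff8800 means score at S599, F2084. After flipping Y the toolpath is (179.009,79.158) → (175.859,88.852) → (167.613,94.843) → (157.421,94.843) → (149.175,88.852) → (146.025,79.158) → (149.175,69.464) → (157.421,63.473) → (167.613,63.473) → (175.859,69.464) → (179.009,79.158), returning to the start.

Shape 5 is a open polyline drawn with `<path>`. Its stroke #ff8800 means score at S599, F2084. After flipping Y the toolpath is (108.741,84.402) → (33.857,102.942) → (181.193,102.750).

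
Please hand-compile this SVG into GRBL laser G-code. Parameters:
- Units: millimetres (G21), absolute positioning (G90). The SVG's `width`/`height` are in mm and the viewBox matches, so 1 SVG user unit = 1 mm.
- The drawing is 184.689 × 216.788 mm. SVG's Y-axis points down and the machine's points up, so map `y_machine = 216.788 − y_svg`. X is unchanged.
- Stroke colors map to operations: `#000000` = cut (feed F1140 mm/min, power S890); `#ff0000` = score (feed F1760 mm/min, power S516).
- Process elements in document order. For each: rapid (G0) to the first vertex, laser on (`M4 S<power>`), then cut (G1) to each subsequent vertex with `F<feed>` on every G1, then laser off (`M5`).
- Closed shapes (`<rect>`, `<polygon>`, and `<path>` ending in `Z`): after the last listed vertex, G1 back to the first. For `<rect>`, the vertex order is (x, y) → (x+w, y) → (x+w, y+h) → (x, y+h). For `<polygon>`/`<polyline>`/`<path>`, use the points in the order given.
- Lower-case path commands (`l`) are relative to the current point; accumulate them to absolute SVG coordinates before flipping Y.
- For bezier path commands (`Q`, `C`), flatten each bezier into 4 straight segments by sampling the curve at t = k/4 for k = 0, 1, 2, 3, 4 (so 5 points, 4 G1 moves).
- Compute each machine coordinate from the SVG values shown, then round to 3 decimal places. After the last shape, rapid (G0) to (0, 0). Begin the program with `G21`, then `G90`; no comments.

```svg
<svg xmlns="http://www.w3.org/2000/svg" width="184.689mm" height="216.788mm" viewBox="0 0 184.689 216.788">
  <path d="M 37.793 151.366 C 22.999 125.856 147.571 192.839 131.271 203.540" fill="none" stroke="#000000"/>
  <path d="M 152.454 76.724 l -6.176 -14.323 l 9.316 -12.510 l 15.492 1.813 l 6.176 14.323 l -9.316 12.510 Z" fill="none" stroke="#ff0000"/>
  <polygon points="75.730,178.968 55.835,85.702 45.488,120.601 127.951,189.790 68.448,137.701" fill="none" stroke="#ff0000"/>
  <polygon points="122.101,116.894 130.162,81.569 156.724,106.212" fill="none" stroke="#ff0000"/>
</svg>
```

1 u = 1 mm; y_m = 216.788 − y.

[1] `<path>` cubic bezier, #000000→cut S890 F1140: (37.793,65.422) → (48.450,69.537) → (85.097,52.914) → (121.461,29.502) → (131.271,13.248)

[2] `<path>` regular polygon, #ff0000→score S516 F1760: (152.454,140.064) → (146.278,154.387) → (155.594,166.897) → (171.086,165.084) → (177.262,150.761) → (167.946,138.251) → (152.454,140.064) (closed)

[3] `<polygon>` closed polygon, #ff0000→score S516 F1760: (75.730,37.820) → (55.835,131.086) → (45.488,96.187) → (127.951,26.998) → (68.448,79.087) → (75.730,37.820) (closed)

[4] `<polygon>` regular polygon, #ff0000→score S516 F1760: (122.101,99.894) → (130.162,135.219) → (156.724,110.576) → (122.101,99.894) (closed)

G21
G90
G0 X37.793 Y65.422
M4 S890
G1 X48.450 Y69.537 F1140
G1 X85.097 Y52.914 F1140
G1 X121.461 Y29.502 F1140
G1 X131.271 Y13.248 F1140
M5
G0 X152.454 Y140.064
M4 S516
G1 X146.278 Y154.387 F1760
G1 X155.594 Y166.897 F1760
G1 X171.086 Y165.084 F1760
G1 X177.262 Y150.761 F1760
G1 X167.946 Y138.251 F1760
G1 X152.454 Y140.064 F1760
M5
G0 X75.730 Y37.820
M4 S516
G1 X55.835 Y131.086 F1760
G1 X45.488 Y96.187 F1760
G1 X127.951 Y26.998 F1760
G1 X68.448 Y79.087 F1760
G1 X75.730 Y37.820 F1760
M5
G0 X122.101 Y99.894
M4 S516
G1 X130.162 Y135.219 F1760
G1 X156.724 Y110.576 F1760
G1 X122.101 Y99.894 F1760
M5
G0 X0.000 Y0.000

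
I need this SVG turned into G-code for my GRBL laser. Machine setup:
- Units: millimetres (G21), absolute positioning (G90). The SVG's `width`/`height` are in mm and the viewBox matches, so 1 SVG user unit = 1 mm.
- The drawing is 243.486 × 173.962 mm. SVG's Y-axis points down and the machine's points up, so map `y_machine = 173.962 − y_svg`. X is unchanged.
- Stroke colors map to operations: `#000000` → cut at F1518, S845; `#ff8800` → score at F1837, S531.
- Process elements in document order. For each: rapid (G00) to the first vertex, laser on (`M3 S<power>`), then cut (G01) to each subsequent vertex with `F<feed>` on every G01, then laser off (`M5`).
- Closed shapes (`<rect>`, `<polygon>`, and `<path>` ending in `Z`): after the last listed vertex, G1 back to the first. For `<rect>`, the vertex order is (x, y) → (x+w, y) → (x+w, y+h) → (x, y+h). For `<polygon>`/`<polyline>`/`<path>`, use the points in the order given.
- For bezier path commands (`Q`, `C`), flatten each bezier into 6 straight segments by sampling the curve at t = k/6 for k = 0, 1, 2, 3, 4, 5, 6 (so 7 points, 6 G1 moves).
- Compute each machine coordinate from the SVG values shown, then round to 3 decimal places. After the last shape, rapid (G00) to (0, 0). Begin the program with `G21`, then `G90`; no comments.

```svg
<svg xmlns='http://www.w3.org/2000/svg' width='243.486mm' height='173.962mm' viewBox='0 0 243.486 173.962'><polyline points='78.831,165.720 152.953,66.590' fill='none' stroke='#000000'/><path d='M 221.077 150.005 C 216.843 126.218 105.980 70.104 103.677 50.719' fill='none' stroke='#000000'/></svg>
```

G21
G90
G00 X78.831 Y8.242
M3 S845
G01 X152.953 Y107.372 F1518
M5
G00 X221.077 Y23.957
M3 S845
G01 X211.070 Y38.225 F1518
G01 X189.270 Y55.962 F1518
G01 X161.653 Y75.251 F1518
G01 X134.197 Y94.173 F1518
G01 X112.879 Y110.809 F1518
G01 X103.677 Y123.243 F1518
M5
G00 X0.000 Y0.000

1 u = 1 mm; y_m = 173.962 − y.

[1] `<polyline>` line segment, #000000→cut S845 F1518: (78.831,8.242) → (152.953,107.372)

[2] `<path>` cubic bezier, #000000→cut S845 F1518: (221.077,23.957) → (211.070,38.225) → (189.270,55.962) → (161.653,75.251) → (134.197,94.173) → (112.879,110.809) → (103.677,123.243)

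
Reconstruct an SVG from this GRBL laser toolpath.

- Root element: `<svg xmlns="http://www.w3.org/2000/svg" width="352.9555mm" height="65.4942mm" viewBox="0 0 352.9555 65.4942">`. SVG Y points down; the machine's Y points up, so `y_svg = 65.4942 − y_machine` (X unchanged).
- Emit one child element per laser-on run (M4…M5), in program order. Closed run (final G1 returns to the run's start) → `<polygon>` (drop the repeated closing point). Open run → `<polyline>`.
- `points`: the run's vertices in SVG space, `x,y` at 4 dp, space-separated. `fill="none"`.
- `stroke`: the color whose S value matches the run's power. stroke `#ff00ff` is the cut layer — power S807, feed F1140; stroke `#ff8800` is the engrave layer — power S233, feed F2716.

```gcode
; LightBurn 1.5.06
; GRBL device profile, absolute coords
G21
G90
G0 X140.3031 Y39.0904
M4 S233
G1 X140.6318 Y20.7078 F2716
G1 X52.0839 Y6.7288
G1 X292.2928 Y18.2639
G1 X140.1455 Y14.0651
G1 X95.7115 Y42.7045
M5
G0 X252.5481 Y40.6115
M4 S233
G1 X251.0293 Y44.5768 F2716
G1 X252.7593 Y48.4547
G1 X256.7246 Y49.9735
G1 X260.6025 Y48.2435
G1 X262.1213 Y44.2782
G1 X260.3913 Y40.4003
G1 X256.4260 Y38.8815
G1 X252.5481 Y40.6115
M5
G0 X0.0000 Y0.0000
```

<svg xmlns="http://www.w3.org/2000/svg" width="352.9555mm" height="65.4942mm" viewBox="0 0 352.9555 65.4942">
  <polyline points="140.3031,26.4038 140.6318,44.7864 52.0839,58.7654 292.2928,47.2303 140.1455,51.4291 95.7115,22.7897" fill="none" stroke="#ff8800"/>
  <polygon points="252.5481,24.8827 251.0293,20.9174 252.7593,17.0395 256.7246,15.5207 260.6025,17.2507 262.1213,21.2160 260.3913,25.0939 256.4260,26.6127" fill="none" stroke="#ff8800"/>
</svg>

Each laser-on run becomes one SVG element. Flip Y back into SVG space with y_svg = 65.4942 − y_machine. Every run uses S233, so all elements get stroke `#ff8800` (engrave).

Run 1: The run is open, so emit a `<polyline>` with points (Y-flipped): 140.3031,26.4038 140.6318,44.7864 52.0839,58.7654 292.2928,47.2303 140.1455,51.4291 95.7115,22.7897.

Run 2: The run returns to its start, so emit a `<polygon>` with points (Y-flipped): 252.5481,24.8827 251.0293,20.9174 252.7593,17.0395 256.7246,15.5207 260.6025,17.2507 262.1213,21.2160 260.3913,25.0939 256.4260,26.6127.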